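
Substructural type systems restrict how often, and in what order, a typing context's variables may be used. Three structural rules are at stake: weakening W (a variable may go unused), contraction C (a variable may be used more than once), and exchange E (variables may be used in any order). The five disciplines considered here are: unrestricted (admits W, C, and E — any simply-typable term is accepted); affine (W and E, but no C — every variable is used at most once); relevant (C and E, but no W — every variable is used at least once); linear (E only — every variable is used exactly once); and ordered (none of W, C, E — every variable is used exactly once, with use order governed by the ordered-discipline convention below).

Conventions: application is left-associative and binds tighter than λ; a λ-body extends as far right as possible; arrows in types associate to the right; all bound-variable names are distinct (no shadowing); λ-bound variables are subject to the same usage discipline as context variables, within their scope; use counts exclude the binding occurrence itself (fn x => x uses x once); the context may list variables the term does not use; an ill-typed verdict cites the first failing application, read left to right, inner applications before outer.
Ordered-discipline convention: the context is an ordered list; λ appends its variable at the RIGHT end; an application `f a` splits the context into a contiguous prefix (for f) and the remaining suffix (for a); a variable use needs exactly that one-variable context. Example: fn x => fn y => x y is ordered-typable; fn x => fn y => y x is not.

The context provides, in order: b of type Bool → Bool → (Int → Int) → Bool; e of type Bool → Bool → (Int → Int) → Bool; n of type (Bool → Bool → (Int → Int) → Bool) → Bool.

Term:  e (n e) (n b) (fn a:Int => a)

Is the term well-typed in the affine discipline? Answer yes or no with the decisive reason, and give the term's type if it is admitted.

no — uses contraction: e ×2, n ×2
counts: b: 1; e: 2; n: 2; a (bound): 1
left-to-right use order: e, n, e, n, b, a
typing: the term checks, with type Bool
summary: ordered ✗ · linear ✗ · affine ✗ · relevant ✓ · unrestricted ✓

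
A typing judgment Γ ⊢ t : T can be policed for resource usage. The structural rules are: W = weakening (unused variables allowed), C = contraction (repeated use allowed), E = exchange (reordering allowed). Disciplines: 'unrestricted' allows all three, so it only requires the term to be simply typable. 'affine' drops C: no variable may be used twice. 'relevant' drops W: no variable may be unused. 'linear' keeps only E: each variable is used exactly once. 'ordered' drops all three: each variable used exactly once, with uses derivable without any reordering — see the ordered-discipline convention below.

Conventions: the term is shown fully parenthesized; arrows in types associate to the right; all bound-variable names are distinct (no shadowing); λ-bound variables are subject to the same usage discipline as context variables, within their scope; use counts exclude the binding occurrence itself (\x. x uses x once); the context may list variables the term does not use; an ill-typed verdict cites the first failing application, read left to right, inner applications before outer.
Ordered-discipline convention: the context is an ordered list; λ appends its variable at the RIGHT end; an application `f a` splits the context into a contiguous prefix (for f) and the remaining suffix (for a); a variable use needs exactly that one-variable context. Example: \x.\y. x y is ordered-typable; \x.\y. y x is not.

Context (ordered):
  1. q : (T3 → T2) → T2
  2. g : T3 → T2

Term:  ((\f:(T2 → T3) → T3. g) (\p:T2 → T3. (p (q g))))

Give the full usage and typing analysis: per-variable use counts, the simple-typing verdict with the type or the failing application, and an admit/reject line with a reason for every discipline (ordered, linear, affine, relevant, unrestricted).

use counts: q=1; g=2; f [bound]=0; p [bound]=1
order of uses: g, p, q, g
typing: the term checks, with type T3 → T2
ordered ✗ (repeated use of g ×2; unused: f — weakening required)
linear ✗ (repeated use of g ×2; unused: f — weakening required)
affine ✗ (repeated use of g ×2)
relevant ✗ (unused: f — weakening required)
unrestricted ✓ (simply typable at T3 → T2; W, C, E all held)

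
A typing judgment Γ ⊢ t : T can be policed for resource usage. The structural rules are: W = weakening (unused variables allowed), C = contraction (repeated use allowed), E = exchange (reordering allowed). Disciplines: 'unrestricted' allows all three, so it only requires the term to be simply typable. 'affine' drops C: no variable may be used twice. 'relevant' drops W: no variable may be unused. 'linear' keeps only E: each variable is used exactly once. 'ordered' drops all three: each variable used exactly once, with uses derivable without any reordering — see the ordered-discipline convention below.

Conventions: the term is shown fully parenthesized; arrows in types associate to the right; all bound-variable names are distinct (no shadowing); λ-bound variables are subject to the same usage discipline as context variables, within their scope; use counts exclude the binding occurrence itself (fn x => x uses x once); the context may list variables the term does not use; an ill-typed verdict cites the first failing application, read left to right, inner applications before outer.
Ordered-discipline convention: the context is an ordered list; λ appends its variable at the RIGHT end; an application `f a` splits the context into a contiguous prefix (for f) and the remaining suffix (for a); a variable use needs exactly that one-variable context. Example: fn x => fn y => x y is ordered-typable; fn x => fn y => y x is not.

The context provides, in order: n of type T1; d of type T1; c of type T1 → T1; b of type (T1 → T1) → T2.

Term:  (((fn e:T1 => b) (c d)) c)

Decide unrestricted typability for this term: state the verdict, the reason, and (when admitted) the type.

yes — type-checks (T2) and nothing is barred; term : T2
use counts: n ×0; d ×1; c ×2; b ×1; e (bound) ×0
left-to-right use order: b, c, d, c
typing: ✓ — T2
across the five disciplines: ordered ✗ | linear ✗ | affine ✗ | relevant ✗ | unrestricted ✓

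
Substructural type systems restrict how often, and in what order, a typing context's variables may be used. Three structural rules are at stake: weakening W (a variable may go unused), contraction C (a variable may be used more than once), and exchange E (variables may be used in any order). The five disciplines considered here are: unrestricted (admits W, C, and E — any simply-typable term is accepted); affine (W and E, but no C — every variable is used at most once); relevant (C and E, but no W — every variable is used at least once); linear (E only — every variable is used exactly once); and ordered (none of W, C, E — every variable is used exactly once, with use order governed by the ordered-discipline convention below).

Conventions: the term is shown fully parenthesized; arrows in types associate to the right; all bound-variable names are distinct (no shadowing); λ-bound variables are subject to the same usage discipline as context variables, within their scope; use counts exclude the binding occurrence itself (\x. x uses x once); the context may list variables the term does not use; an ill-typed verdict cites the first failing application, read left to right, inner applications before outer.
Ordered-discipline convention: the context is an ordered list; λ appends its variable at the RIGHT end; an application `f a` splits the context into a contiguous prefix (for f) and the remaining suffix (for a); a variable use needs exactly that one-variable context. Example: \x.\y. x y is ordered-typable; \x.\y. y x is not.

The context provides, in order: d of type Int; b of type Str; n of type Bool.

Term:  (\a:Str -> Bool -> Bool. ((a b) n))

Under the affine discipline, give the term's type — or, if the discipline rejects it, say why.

term : (Str -> Bool -> Bool) -> Bool
variable uses: d ×0; b ×1; n ×1; a (λ-bound) ×1
order of uses: a, b, n
typing: the term checks, with type (Str -> Bool -> Bool) -> Bool
across the five disciplines: ordered ✗, linear ✗, affine ✓, relevant ✗, unrestricted ✓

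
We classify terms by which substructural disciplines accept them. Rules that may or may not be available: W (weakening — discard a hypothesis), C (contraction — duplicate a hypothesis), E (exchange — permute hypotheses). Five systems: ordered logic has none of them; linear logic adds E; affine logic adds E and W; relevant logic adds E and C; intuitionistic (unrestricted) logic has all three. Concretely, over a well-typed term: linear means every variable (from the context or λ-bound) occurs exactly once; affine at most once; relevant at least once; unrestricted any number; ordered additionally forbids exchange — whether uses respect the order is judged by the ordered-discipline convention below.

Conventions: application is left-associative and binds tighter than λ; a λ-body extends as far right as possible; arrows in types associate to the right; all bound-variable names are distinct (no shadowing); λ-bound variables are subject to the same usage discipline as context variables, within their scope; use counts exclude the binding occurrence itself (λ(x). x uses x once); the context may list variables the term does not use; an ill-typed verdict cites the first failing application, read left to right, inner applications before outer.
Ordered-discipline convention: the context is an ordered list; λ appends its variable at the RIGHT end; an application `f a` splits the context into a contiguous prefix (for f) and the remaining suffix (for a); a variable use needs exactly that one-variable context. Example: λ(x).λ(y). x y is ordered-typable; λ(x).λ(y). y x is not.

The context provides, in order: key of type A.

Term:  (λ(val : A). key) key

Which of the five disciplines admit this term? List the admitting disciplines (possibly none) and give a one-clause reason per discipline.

accepted by: unrestricted
variable uses: key ×2, val [bound] ×0
use order (left to right): key, key
typing: well-typed at A
ordered: ✗ — key ×2 used more than once (contraction); needs weakening: val unused
linear: ✗ — key ×2 used more than once (contraction); needs weakening: val unused
affine: ✗ — key ×2 used more than once (contraction)
relevant: ✗ — needs weakening: val unused
unrestricted: ✓ — simply typable at A; W, C, E all held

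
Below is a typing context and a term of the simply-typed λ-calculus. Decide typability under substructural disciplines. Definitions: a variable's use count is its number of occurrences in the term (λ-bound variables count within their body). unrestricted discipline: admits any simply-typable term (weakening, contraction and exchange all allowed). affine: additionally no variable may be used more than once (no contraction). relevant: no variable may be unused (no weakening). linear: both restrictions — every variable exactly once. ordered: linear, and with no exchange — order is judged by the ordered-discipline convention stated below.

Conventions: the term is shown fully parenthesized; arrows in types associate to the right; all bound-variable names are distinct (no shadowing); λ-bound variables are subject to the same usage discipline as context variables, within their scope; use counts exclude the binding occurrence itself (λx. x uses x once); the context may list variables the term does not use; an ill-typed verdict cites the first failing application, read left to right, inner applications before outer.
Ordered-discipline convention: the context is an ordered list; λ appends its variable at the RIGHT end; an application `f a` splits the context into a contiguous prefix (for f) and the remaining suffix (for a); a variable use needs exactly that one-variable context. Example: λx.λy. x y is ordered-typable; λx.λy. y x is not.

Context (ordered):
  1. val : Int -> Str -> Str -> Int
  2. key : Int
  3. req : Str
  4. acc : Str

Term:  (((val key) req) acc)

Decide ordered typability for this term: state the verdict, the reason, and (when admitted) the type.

yes — single-use (val, key, req, acc), ordered derivation ok; term : Int
counts: val ×1; key ×1; req ×1; acc ×1
uses in reading order: val, key, req, acc
typing: well-typed at Int
all disciplines: ordered ✓ | linear ✓ | affine ✓ | relevant ✓ | unrestricted ✓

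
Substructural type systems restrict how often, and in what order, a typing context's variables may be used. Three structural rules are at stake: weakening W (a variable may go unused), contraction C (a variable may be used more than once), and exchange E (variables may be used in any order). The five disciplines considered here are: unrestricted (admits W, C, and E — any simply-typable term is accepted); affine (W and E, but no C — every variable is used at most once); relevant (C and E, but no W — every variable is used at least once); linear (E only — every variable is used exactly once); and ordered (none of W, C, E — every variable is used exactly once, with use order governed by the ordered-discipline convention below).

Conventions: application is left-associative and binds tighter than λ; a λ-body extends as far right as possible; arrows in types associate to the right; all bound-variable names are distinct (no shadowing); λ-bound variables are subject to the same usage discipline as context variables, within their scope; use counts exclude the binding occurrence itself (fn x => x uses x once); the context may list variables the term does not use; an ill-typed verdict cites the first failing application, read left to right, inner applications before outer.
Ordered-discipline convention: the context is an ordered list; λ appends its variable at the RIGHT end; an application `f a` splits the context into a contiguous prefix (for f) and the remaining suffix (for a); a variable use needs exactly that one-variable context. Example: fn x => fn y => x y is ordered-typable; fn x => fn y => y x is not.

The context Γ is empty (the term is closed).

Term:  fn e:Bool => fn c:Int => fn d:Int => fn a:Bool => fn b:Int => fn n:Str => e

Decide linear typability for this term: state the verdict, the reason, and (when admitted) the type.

no — needs weakening: c, d, a, b, n unused
usage: e (λ-bound): 1×; c (λ-bound): 0×; d (λ-bound): 0×; a (λ-bound): 0×; b (λ-bound): 0×; n (λ-bound): 0×
uses in reading order: e
typing: well-typed at Bool -> Int -> Int -> Bool -> Int -> Str -> Bool
summary: ordered ✗ · linear ✗ · affine ✓ · relevant ✗ · unrestricted ✓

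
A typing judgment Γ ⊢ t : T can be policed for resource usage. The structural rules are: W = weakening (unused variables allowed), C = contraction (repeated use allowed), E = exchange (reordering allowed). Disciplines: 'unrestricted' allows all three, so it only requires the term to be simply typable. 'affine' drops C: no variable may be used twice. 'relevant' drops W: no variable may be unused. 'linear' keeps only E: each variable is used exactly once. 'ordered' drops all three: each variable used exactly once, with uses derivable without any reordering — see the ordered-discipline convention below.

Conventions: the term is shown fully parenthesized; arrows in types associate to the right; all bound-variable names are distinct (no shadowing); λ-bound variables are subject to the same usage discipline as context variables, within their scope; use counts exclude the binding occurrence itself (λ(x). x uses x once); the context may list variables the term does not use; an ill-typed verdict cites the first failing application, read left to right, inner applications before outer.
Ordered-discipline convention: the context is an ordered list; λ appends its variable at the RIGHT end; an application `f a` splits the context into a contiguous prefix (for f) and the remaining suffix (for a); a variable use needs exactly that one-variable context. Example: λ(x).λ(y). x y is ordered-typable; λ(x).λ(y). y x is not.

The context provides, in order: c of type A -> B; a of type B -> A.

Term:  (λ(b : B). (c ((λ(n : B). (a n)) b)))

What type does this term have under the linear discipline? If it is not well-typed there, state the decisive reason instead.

term : B -> B
counts: c ×1, a ×1, b (bound) ×1, n (bound) ×1
left-to-right use order: c, a, n, b
typing: well-typed — term : B -> B
across the five disciplines: ordered ✓; linear ✓; affine ✓; relevant ✓; unrestricted ✓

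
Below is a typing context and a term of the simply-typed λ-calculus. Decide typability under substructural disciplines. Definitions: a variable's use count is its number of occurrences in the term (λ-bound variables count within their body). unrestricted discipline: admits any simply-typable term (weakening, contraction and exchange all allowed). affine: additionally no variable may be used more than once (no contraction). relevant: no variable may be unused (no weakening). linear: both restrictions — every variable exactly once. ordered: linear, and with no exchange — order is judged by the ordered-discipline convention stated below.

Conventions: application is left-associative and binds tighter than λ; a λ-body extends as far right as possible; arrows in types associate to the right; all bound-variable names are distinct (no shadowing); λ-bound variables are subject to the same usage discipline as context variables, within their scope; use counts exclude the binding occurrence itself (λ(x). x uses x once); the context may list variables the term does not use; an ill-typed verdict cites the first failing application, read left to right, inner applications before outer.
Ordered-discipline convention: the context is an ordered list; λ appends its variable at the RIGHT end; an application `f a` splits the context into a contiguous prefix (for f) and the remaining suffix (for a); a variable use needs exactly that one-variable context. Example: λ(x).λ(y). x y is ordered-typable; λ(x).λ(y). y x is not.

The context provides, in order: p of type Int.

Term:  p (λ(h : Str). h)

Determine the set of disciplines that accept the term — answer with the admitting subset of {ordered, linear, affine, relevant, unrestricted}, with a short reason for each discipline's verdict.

accepted by: none
variable uses: p: 1×, h [bound]: 1×
uses in reading order: p, h
typing: ill-typed: non-function type Int applied to an argument
ordered: ✗, a type mismatch blocks all five
linear: ✗, the type mismatch rejects it
affine: ✗, not simply typable
relevant: ✗, fails simple typing
unrestricted: ✗, a type mismatch blocks all five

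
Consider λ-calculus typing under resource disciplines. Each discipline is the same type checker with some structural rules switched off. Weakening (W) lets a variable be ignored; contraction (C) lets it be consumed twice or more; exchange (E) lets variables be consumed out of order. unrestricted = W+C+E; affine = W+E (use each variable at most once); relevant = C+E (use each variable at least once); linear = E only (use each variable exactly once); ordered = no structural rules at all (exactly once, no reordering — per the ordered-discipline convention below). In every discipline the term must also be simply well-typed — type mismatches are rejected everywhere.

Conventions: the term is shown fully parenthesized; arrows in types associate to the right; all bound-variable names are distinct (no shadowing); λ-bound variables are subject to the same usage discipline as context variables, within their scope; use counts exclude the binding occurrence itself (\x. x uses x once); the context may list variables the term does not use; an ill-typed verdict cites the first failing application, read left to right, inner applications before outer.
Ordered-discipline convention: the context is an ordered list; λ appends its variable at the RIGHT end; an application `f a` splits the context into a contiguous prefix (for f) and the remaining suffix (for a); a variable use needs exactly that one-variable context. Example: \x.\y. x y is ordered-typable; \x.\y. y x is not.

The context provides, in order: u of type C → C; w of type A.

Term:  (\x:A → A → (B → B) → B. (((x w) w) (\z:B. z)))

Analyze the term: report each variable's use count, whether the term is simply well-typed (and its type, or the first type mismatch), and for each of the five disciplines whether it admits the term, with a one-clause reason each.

use counts: u ×0; w ×2; x (λ-bound) ×1; z (λ-bound) ×1
use order (left to right): x, w, w, z
typing: well-typed at (A → A → (B → B) → B) → B
ordered ✗ (repeated use of w ×2; unused: u — weakening required)
linear ✗ (repeated use of w ×2; unused: u — weakening required)
affine ✗ (repeated use of w ×2)
relevant ✗ (unused: u — weakening required)
unrestricted ✓ (type-checks ((A → A → (B → B) → B) → B) and nothing is barred)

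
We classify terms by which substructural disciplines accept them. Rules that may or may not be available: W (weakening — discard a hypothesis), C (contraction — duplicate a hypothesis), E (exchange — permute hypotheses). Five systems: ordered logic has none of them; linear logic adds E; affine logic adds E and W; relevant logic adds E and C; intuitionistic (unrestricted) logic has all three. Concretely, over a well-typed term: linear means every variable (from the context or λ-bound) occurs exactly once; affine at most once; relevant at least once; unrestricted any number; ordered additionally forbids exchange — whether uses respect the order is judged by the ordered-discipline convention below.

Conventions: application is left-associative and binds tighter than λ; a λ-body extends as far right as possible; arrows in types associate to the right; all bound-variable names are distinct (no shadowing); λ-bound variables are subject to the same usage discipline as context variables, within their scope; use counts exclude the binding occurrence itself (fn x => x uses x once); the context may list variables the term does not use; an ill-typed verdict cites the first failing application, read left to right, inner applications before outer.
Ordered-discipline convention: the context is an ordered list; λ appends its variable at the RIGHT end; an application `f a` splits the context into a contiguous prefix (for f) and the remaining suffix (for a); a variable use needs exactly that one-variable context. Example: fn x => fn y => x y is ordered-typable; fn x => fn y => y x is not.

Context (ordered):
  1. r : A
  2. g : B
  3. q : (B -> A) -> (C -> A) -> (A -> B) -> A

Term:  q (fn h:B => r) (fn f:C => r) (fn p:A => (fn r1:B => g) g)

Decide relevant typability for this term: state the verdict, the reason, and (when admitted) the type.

no — h, f, p, r1 left unused
usage: r: 2×, g: 2×, q: 1×, h (λ-bound): 0×, f (λ-bound): 0×, p (λ-bound): 0×, r1 (λ-bound): 0×
left-to-right use order: q, r, r, g, g
typing: ✓ — A
per-discipline verdicts: ordered ✗; linear ✗; affine ✗; relevant ✗; unrestricted ✓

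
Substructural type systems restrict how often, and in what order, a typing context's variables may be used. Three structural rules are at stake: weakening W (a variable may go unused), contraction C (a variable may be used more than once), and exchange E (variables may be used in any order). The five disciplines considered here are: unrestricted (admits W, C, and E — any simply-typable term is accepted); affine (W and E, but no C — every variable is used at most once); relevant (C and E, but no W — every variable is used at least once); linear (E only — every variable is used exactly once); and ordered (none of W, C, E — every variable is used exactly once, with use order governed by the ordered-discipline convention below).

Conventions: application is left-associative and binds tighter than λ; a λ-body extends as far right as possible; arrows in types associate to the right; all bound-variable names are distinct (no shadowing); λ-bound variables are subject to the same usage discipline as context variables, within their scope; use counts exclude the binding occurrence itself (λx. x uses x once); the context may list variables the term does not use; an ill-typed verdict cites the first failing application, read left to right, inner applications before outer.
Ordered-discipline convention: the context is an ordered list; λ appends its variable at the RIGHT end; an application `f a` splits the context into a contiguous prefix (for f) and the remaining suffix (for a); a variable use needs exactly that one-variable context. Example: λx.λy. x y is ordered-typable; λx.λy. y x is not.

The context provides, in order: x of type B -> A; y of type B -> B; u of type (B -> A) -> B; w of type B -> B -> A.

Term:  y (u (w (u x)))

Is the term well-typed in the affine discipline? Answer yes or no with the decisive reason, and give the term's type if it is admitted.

no — uses contraction: u ×2
usage: x ×1, y ×1, u ×2, w ×1
left-to-right use order: y, u, w, u, x
typing: well-typed — term : B
across the five disciplines: ordered ✗; linear ✗; affine ✗; relevant ✓; unrestricted ✓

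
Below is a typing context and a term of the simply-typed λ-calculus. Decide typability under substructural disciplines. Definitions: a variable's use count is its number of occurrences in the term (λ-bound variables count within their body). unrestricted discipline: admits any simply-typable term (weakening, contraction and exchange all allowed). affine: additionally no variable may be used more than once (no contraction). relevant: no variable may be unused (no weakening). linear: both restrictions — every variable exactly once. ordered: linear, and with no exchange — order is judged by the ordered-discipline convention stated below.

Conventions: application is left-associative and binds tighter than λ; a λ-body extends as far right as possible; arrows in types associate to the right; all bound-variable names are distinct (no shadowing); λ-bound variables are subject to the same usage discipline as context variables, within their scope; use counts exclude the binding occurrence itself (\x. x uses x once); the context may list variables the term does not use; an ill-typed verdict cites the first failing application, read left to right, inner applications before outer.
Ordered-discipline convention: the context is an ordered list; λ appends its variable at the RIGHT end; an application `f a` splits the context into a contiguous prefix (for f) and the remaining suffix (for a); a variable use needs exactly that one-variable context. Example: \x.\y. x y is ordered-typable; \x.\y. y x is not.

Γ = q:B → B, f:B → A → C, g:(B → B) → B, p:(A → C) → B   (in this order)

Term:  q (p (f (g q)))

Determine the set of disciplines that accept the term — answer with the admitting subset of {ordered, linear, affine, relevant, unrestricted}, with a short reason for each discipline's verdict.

admitted in: relevant, unrestricted
usage: q: 2×, f: 1×, g: 1×, p: 1×
order of uses: q, p, f, g, q
typing: well-typed — term : B
ordered: ✗, repeated use of q ×2
linear: ✗, repeated use of q ×2
affine: ✗, repeated use of q ×2
relevant: ✓, every one of q, f, g, p appears
unrestricted: ✓, typability at B is all that's needed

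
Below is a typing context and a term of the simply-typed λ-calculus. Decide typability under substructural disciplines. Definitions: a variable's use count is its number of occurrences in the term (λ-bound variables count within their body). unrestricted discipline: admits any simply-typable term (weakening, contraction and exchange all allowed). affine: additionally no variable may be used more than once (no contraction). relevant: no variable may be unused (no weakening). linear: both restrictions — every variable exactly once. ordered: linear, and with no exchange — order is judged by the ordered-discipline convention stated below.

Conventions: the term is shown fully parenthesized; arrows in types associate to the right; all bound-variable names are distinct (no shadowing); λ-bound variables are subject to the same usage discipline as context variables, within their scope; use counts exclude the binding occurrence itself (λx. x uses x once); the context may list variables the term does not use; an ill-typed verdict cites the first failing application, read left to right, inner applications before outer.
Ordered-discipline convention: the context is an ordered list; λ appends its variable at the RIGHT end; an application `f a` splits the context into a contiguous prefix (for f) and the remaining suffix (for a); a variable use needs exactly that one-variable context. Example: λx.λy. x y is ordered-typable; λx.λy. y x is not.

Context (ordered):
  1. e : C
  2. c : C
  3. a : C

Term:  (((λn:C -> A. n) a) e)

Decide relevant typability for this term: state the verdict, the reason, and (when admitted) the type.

no — a type mismatch blocks all five
counts: e: 1×, c: 0×, a: 1×, n (λ-bound): 1×
uses in reading order: n, a, e
typing: ill-typed: a function awaiting C -> A gets C
across the five disciplines: ordered ✗, linear ✗, affine ✗, relevant ✗, unrestricted ✗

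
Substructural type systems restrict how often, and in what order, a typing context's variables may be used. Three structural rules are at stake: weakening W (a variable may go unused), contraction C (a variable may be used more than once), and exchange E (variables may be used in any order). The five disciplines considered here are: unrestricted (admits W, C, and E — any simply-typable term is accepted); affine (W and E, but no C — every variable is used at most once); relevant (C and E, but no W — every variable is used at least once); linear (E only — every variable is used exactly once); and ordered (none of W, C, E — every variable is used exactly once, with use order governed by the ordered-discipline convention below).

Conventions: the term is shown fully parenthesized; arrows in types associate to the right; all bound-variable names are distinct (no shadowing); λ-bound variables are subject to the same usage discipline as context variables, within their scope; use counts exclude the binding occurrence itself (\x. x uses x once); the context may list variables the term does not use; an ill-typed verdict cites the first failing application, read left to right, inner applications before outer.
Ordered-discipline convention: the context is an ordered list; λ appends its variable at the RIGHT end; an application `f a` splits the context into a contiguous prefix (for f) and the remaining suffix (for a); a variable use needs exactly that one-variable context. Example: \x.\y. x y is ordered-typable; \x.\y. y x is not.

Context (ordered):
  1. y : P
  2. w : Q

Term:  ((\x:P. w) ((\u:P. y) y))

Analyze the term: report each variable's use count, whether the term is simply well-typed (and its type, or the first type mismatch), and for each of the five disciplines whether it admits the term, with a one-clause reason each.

use counts: y ×2; w ×1; x (bound) ×0; u (bound) ×0
uses in reading order: w, y, y
typing: the term checks, with type Q
ordered ✗ (needs contraction — y ×2; unused: x, u — weakening required)
linear ✗ (needs contraction — y ×2; unused: x, u — weakening required)
affine ✗ (needs contraction — y ×2)
relevant ✗ (unused: x, u — weakening required)
unrestricted ✓ (typability at Q is all that's needed)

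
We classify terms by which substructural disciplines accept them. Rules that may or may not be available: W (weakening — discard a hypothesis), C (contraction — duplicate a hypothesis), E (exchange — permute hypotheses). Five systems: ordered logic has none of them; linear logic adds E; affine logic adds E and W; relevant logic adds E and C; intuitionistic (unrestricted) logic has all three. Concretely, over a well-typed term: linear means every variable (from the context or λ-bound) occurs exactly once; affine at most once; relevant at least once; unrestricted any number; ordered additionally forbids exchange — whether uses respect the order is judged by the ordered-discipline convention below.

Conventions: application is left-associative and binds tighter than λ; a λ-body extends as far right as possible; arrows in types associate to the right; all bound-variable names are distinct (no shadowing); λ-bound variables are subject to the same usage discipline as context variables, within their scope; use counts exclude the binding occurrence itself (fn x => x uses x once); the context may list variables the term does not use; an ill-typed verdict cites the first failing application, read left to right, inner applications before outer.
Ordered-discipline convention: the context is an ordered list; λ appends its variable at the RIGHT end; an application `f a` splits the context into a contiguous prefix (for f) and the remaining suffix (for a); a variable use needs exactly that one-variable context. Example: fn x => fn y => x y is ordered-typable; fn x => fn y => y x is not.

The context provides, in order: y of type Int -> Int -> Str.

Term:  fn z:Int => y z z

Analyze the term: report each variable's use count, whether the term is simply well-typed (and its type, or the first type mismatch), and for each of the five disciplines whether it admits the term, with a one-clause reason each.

usage: y=1, z (bound)=2
uses in reading order: y, z, z
typing: well-typed at Int -> Str
ordered ✗ (z ×2 used more than once (contraction))
linear ✗ (z ×2 used more than once (contraction))
affine ✗ (z ×2 used more than once (contraction))
relevant ✓ (y, z: all used, weakening unneeded)
unrestricted ✓ (type-checks (Int -> Str) and nothing is barred)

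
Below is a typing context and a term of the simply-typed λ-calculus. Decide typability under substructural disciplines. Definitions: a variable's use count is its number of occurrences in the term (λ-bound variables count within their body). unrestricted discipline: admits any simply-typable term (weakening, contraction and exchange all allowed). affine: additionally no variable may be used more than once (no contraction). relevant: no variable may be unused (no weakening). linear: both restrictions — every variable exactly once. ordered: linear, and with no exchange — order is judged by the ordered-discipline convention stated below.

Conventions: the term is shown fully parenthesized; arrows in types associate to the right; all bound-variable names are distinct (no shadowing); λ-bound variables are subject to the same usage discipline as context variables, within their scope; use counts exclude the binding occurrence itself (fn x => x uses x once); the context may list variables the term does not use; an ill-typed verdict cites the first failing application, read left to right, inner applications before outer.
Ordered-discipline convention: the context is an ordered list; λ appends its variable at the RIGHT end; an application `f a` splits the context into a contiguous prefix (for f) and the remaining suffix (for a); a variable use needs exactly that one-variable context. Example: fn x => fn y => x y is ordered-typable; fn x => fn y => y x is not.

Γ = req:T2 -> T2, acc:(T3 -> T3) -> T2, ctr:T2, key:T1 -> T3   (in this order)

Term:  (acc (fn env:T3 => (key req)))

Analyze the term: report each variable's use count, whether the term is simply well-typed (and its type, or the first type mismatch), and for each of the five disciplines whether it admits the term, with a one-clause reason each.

use counts: req ×1, acc ×1, ctr ×0, key ×1, env (bound) ×0
order of uses: acc, key, req
typing: ill-typed: argument of type T2 -> T2 where T1 is required
ordered: ✗, not simply typable
linear: ✗, fails simple typing
affine: ✗, a type mismatch blocks all five
relevant: ✗, the type mismatch rejects it
unrestricted: ✗, not simply typable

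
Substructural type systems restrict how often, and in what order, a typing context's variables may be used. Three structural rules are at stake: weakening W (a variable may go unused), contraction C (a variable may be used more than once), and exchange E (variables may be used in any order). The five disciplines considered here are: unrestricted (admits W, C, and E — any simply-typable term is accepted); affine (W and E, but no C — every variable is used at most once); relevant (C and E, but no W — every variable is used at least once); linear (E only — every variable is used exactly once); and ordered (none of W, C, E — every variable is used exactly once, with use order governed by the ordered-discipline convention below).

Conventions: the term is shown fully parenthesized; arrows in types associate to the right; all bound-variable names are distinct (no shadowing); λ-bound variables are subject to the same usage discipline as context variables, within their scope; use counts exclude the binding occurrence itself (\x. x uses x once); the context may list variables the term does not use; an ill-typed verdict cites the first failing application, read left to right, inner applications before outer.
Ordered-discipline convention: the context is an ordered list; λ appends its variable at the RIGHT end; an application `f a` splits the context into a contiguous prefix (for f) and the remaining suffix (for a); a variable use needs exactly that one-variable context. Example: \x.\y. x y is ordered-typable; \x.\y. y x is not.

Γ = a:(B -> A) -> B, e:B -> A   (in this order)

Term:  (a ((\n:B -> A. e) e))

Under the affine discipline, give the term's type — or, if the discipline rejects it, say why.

not well-typed under affine — e ×2 used more than once (contraction)
counts: a ×1, e ×2, n [bound] ×0
order of uses: a, e, e
typing: well-typed at B
per-discipline verdicts: ordered ✗, linear ✗, affine ✗, relevant ✗, unrestricted ✓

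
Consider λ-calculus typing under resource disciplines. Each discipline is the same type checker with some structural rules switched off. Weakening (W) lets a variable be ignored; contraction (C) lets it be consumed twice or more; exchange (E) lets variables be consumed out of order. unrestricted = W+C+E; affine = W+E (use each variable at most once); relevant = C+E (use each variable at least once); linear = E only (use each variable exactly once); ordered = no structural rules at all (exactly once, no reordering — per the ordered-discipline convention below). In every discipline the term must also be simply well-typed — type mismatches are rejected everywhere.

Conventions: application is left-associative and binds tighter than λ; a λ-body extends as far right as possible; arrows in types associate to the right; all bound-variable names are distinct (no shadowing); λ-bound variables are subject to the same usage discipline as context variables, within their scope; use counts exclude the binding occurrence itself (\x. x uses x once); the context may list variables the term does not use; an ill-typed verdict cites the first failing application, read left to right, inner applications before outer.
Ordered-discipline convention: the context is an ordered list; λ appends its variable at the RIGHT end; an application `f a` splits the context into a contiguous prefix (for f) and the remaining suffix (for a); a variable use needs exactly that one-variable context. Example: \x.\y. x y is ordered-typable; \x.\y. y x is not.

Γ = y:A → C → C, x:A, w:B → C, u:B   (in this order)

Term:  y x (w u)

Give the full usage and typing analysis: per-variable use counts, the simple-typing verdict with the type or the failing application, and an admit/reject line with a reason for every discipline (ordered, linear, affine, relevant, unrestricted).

counts: y ×1; x ×1; w ×1; u ×1
left-to-right use order: y, x, w, u
typing: well-typed — term : C
ordered ✓ (y, x, w, u once each; derivable with no W/C/E)
linear ✓ (exactly-once usage across y, x, w, u)
affine ✓ (y, x, w, u: no repeats, contraction unneeded)
relevant ✓ (none of y, x, w, u goes unused)
unrestricted ✓ (type-checks (C) and nothing is barred)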